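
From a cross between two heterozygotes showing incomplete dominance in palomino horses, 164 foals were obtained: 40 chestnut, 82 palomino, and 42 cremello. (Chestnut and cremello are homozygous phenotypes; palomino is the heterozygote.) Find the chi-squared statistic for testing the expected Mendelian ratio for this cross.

0.049

With incomplete dominance, a heterozygote × heterozygote cross gives a 1:2:1 phenotypic ratio.
Total ratio parts = 4. Expected numbers out of 164:
  chestnut: 164 × 1/4 = 41
  palomino: 164 × 2/4 = 82
  cremello: 164 × 1/4 = 41
χ² = Σ (O − E)² / E
  chestnut: (40 − 41)² / 41 = 0.0244
  palomino: (82 − 82)² / 82 = 0.0000
  cremello: (42 − 41)² / 41 = 0.0244
χ² = 0.0244 + 0.0000 + 0.0244 = 0.0488 ≈ 0.049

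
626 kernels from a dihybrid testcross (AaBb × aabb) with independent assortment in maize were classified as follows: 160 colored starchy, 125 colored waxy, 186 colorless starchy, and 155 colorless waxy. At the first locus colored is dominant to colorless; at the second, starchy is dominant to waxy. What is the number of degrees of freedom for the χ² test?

3

A dihybrid testcross with independent assortment gives a 1:1:1:1 ratio.
A goodness-of-fit test with 4 phenotype classes has df = 4 − 1 = 3.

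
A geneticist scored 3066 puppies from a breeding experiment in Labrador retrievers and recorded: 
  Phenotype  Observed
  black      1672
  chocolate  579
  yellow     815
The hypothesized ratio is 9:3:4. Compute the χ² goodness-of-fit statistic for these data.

4.704

The 9:3:4 ratio has 16 parts, so with N = 3066 the expected counts are:
  black: 3066 × 9/16 = 1724.625
  chocolate: 3066 × 3/16 = 574.875
  yellow: 3066 × 4/16 = 766.5
χ² = Σ (O − E)² / E
  black: (1672 − 1724.625)² / 1724.625 = 1.6058
  chocolate: (579 − 574.875)² / 574.875 = 0.0296
  yellow: (815 − 766.5)² / 766.5 = 3.0688
χ² = 1.6058 + 0.0296 + 3.0688 = 4.7042 ≈ 4.704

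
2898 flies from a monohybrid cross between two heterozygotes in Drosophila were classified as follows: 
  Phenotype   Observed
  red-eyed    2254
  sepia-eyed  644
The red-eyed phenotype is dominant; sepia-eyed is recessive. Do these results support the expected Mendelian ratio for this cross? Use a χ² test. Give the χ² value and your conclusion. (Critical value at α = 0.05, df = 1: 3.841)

11.926; not consistent

For a monohybrid cross between heterozygotes with complete dominance, the expected phenotypic ratio is 3:1.
Total ratio parts = 4. Expected numbers out of 2898:
  red-eyed: 2898 × 3/4 = 2173.5
  sepia-eyed: 2898 × 1/4 = 724.5
χ² = Σ (O − E)² / E
  red-eyed: (2254 − 2173.5)² / 2173.5 = 2.9815
  sepia-eyed: (644 − 724.5)² / 724.5 = 8.9444
χ² = 2.9815 + 8.9444 = 11.9259 ≈ 11.926
Degrees of freedom = 2 − 1 = 1; critical value at α = 0.05 is 3.841.
Since 11.926 > 3.841, we reject the null hypothesis — the data do not fit the 3:1 ratio.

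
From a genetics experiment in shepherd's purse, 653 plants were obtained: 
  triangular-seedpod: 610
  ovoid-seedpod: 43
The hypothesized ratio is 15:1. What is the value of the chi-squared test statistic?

Total ratio parts = 16. Expected numbers out of 653:
  triangular-seedpod: 653 × 15/16 = 612.1875
  ovoid-seedpod: 653 × 1/16 = 40.8125
χ² = Σ (O − E)² / E
  triangular-seedpod: (610 − 612.1875)² / 612.1875 = 0.0078
  ovoid-seedpod: (43 − 40.8125)² / 40.8125 = 0.1172
χ² = 0.0078 + 0.1172 = 0.125

0.125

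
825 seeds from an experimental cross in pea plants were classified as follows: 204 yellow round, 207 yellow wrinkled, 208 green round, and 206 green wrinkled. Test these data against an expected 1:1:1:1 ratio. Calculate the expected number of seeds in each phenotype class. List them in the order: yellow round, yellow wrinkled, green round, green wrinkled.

206.25, 206.25, 206.25, 206.25

Total ratio parts = 4. Expected numbers out of 825:
  yellow round: 825 × 1/4 = 206.25
  yellow wrinkled: 825 × 1/4 = 206.25
  green round: 825 × 1/4 = 206.25
  green wrinkled: 825 × 1/4 = 206.25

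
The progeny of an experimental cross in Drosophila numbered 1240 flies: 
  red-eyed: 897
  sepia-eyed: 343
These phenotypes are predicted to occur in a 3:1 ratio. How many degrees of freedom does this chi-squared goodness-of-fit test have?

A goodness-of-fit test with 2 phenotype classes has df = 2 − 1 = 1.

1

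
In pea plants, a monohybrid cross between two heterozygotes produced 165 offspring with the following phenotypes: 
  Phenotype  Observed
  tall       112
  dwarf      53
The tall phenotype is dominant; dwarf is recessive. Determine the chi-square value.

4.463

For a monohybrid cross between heterozygotes with complete dominance, the expected phenotypic ratio is 3:1.
The 3:1 ratio has 4 parts, so with N = 165 the expected counts are:
  tall: 165 × 3/4 = 123.75
  dwarf: 165 × 1/4 = 41.25
χ² = Σ (O − E)² / E
  tall: (112 − 123.75)² / 123.75 = 1.1157
  dwarf: (53 − 41.25)² / 41.25 = 3.3470
χ² = 1.1157 + 3.3470 = 4.4627 ≈ 4.463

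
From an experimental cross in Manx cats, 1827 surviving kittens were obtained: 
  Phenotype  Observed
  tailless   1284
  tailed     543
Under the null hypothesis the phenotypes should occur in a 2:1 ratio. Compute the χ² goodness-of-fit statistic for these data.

Under the 2:1 hypothesis (Σ ratio = 3, N = 1827):
  tailless: 1827 × 2/3 = 1218
  tailed: 1827 × 1/3 = 609
χ² = Σ (O − E)² / E
  tailless: (1284 − 1218)² / 1218 = 3.5764
  tailed: (543 − 609)² / 609 = 7.1527
χ² = 3.5764 + 7.1527 = 10.7291 ≈ 10.729

10.729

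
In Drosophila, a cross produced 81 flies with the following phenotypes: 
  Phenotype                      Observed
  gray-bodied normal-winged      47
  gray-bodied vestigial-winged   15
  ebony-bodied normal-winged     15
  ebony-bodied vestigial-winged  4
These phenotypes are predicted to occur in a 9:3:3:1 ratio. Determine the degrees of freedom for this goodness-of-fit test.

3

A goodness-of-fit test with 4 phenotype classes has df = 4 − 1 = 3.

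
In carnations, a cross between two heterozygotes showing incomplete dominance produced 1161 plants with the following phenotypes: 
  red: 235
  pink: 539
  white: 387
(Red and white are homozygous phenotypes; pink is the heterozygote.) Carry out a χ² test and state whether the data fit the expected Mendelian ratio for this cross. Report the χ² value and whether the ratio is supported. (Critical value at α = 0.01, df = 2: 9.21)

With incomplete dominance, a heterozygote × heterozygote cross gives a 1:2:1 phenotypic ratio.
Total ratio parts = 4. Expected numbers out of 1161:
  red: 1161 × 1/4 = 290.25
  pink: 1161 × 2/4 = 580.5
  white: 1161 × 1/4 = 290.25
χ² = Σ (O − E)² / E
  red: (235 − 290.25)² / 290.25 = 10.5170
  pink: (539 − 580.5)² / 580.5 = 2.9668
  white: (387 − 290.25)² / 290.25 = 32.2500
χ² = 10.5170 + 2.9668 + 32.2500 = 45.7338 ≈ 45.734
Degrees of freedom = 3 − 1 = 2; critical value at α = 0.01 is 9.21.
Since 45.734 > 9.21, we reject the null hypothesis — the data do not fit the 1:2:1 ratio.

45.734; not consistent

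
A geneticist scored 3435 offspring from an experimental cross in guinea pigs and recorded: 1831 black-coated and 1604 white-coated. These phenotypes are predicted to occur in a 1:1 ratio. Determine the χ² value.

The 1:1 ratio has 2 parts, so with N = 3435 the expected counts are:
  black-coated: 3435 × 1/2 = 1717.5
  white-coated: 3435 × 1/2 = 1717.5
χ² = Σ (O − E)² / E
  black-coated: (1831 − 1717.5)² / 1717.5 = 7.5006
  white-coated: (1604 − 1717.5)² / 1717.5 = 7.5006
χ² = 7.5006 + 7.5006 = 15.0012 ≈ 15.001

15.001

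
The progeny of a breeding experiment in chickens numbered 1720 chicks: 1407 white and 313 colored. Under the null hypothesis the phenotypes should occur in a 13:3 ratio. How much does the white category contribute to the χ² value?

0.065

Total ratio parts = 16. Expected numbers out of 1720:
  white: 1720 × 13/16 = 1397.5
  colored: 1720 × 3/16 = 322.5
Contribution of white: (1407 − 1397.5)² / 1397.5 = 0.0646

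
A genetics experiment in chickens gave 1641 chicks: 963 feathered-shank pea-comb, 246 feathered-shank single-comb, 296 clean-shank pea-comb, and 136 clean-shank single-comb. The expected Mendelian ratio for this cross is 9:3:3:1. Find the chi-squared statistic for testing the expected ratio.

25.441

The 9:3:3:1 ratio has 16 parts, so with N = 1641 the expected counts are:
  feathered-shank pea-comb: 1641 × 9/16 = 923.0625
  feathered-shank single-comb: 1641 × 3/16 = 307.6875
  clean-shank pea-comb: 1641 × 3/16 = 307.6875
  clean-shank single-comb: 1641 × 1/16 = 102.5625
χ² = Σ (O − E)² / E
  feathered-shank pea-comb: (963 − 923.0625)² / 923.0625 = 1.7279
  feathered-shank single-comb: (246 − 307.6875)² / 307.6875 = 12.3676
  clean-shank pea-comb: (296 − 307.6875)² / 307.6875 = 0.4439
  clean-shank single-comb: (136 − 102.5625)² / 102.5625 = 10.9013
χ² = 1.7279 + 12.3676 + 0.4439 + 10.9013 = 25.4407 ≈ 25.441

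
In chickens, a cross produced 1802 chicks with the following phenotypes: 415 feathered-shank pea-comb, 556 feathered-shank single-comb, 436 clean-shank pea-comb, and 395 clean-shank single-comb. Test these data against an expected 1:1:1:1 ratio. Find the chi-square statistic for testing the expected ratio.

The 1:1:1:1 ratio has 4 parts, so with N = 1802 the expected counts are:
  feathered-shank pea-comb: 1802 × 1/4 = 450.5
  feathered-shank single-comb: 1802 × 1/4 = 450.5
  clean-shank pea-comb: 1802 × 1/4 = 450.5
  clean-shank single-comb: 1802 × 1/4 = 450.5
χ² = Σ (O − E)² / E
  feathered-shank pea-comb: (415 − 450.5)² / 450.5 = 2.7974
  feathered-shank single-comb: (556 − 450.5)² / 450.5 = 24.7064
  clean-shank pea-comb: (436 − 450.5)² / 450.5 = 0.4667
  clean-shank single-comb: (395 − 450.5)² / 450.5 = 6.8374
χ² = 2.7974 + 24.7064 + 0.4667 + 6.8374 = 34.8079 ≈ 34.808

34.808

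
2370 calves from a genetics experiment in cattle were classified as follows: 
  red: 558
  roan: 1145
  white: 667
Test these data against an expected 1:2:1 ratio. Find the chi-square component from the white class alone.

9.368

Total ratio parts = 4. Expected numbers out of 2370:
  red: 2370 × 1/4 = 592.5
  roan: 2370 × 2/4 = 1185
  white: 2370 × 1/4 = 592.5
Contribution of white: (667 − 592.5)² / 592.5 = 9.3675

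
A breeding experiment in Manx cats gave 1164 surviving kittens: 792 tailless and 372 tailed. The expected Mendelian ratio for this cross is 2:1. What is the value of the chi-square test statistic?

Expected counts for N = 1164 under a 2:1 ratio (total parts = 3):
  tailless: 1164 × 2/3 = 776
  tailed: 1164 × 1/3 = 388
χ² = Σ (O − E)² / E
  tailless: (792 − 776)² / 776 = 0.3299
  tailed: (372 − 388)² / 388 = 0.6598
χ² = 0.3299 + 0.6598 = 0.9897 ≈ 0.990

0.990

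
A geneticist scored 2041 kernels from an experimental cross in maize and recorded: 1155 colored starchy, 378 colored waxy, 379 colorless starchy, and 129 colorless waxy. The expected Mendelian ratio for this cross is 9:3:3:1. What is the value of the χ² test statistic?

Total ratio parts = 16. Expected numbers out of 2041:
  colored starchy: 2041 × 9/16 = 1148.0625
  colored waxy: 2041 × 3/16 = 382.6875
  colorless starchy: 2041 × 3/16 = 382.6875
  colorless waxy: 2041 × 1/16 = 127.5625
χ² = Σ (O − E)² / E
  colored starchy: (1155 − 1148.0625)² / 1148.0625 = 0.0419
  colored waxy: (378 − 382.6875)² / 382.6875 = 0.0574
  colorless starchy: (379 − 382.6875)² / 382.6875 = 0.0355
  colorless waxy: (129 − 127.5625)² / 127.5625 = 0.0162
χ² = 0.0419 + 0.0574 + 0.0355 + 0.0162 = 0.151

0.151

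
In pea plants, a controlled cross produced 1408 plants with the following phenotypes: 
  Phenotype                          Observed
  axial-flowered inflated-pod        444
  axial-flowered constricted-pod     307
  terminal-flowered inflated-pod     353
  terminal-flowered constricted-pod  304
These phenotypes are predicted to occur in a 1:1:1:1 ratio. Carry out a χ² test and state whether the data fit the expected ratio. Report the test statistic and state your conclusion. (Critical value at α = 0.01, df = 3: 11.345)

The 1:1:1:1 ratio has 4 parts, so with N = 1408 the expected counts are:
  axial-flowered inflated-pod: 1408 × 1/4 = 352
  axial-flowered constricted-pod: 1408 × 1/4 = 352
  terminal-flowered inflated-pod: 1408 × 1/4 = 352
  terminal-flowered constricted-pod: 1408 × 1/4 = 352
χ² = Σ (O − E)² / E
  axial-flowered inflated-pod: (444 − 352)² / 352 = 24.0455
  axial-flowered constricted-pod: (307 − 352)² / 352 = 5.7528
  terminal-flowered inflated-pod: (353 − 352)² / 352 = 0.0028
  terminal-flowered constricted-pod: (304 − 352)² / 352 = 6.5455
χ² = 24.0455 + 5.7528 + 0.0028 + 6.5455 = 36.3466 ≈ 36.347
Degrees of freedom = 4 − 1 = 3; critical value at α = 0.01 is 11.345.
Since 36.347 > 11.345, we reject the null hypothesis — the data do not fit the 1:1:1:1 ratio.

36.347; not consistent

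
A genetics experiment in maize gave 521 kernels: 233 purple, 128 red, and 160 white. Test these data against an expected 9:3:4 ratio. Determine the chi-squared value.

28.511

The 9:3:4 ratio has 16 parts, so with N = 521 the expected counts are:
  purple: 521 × 9/16 = 293.0625
  red: 521 × 3/16 = 97.6875
  white: 521 × 4/16 = 130.25
χ² = Σ (O − E)² / E
  purple: (233 − 293.0625)² / 293.0625 = 12.3097
  red: (128 − 97.6875)² / 97.6875 = 9.4060
  white: (160 − 130.25)² / 130.25 = 6.7951
χ² = 12.3097 + 9.4060 + 6.7951 = 28.5108 ≈ 28.511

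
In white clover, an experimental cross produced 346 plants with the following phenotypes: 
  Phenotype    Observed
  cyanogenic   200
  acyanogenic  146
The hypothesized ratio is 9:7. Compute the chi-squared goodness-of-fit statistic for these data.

The 9:7 ratio has 16 parts, so with N = 346 the expected counts are:
  cyanogenic: 346 × 9/16 = 194.625
  acyanogenic: 346 × 7/16 = 151.375
χ² = Σ (O − E)² / E
  cyanogenic: (200 − 194.625)² / 194.625 = 0.1484
  acyanogenic: (146 − 151.375)² / 151.375 = 0.1909
χ² = 0.1484 + 0.1909 = 0.3393 ≈ 0.339

0.339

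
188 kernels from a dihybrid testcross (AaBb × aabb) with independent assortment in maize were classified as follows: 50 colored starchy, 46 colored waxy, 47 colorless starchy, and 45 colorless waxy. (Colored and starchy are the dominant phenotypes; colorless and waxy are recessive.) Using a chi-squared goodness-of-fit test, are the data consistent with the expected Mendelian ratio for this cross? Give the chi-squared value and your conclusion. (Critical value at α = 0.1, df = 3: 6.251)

0.298; consistent

A dihybrid testcross with independent assortment gives a 1:1:1:1 ratio.
Total ratio parts = 4. Expected numbers out of 188:
  colored starchy: 188 × 1/4 = 47
  colored waxy: 188 × 1/4 = 47
  colorless starchy: 188 × 1/4 = 47
  colorless waxy: 188 × 1/4 = 47
χ² = Σ (O − E)² / E
  colored starchy: (50 − 47)² / 47 = 0.1915
  colored waxy: (46 − 47)² / 47 = 0.0213
  colorless starchy: (47 − 47)² / 47 = 0.0000
  colorless waxy: (45 − 47)² / 47 = 0.0851
χ² = 0.1915 + 0.0213 + 0.0000 + 0.0851 = 0.2979 ≈ 0.298
Degrees of freedom = 4 − 1 = 3; critical value at α = 0.1 is 6.251.
Since 0.298 < 6.251, we fail to reject the null hypothesis — the data are consistent with the 1:1:1:1 ratio.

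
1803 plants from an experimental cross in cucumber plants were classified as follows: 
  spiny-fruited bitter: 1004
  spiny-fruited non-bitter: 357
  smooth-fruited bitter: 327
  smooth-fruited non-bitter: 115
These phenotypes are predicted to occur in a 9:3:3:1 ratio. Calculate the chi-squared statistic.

Total ratio parts = 16. Expected numbers out of 1803:
  spiny-fruited bitter: 1803 × 9/16 = 1014.1875
  spiny-fruited non-bitter: 1803 × 3/16 = 338.0625
  smooth-fruited bitter: 1803 × 3/16 = 338.0625
  smooth-fruited non-bitter: 1803 × 1/16 = 112.6875
χ² = Σ (O − E)² / E
  spiny-fruited bitter: (1004 − 1014.1875)² / 1014.1875 = 0.1023
  spiny-fruited non-bitter: (357 − 338.0625)² / 338.0625 = 1.0608
  smooth-fruited bitter: (327 − 338.0625)² / 338.0625 = 0.3620
  smooth-fruited non-bitter: (115 − 112.6875)² / 112.6875 = 0.0475
χ² = 0.1023 + 1.0608 + 0.3620 + 0.0475 = 1.5726 ≈ 1.573

1.573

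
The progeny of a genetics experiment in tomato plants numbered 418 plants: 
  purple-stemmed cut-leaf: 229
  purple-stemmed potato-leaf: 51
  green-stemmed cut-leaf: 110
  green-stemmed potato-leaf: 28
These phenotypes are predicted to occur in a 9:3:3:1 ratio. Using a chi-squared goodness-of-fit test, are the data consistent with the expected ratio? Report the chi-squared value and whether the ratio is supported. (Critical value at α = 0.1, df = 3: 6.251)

Total ratio parts = 16. Expected numbers out of 418:
  purple-stemmed cut-leaf: 418 × 9/16 = 235.125
  purple-stemmed potato-leaf: 418 × 3/16 = 78.375
  green-stemmed cut-leaf: 418 × 3/16 = 78.375
  green-stemmed potato-leaf: 418 × 1/16 = 26.125
χ² = Σ (O − E)² / E
  purple-stemmed cut-leaf: (229 − 235.125)² / 235.125 = 0.1596
  purple-stemmed potato-leaf: (51 − 78.375)² / 78.375 = 9.5616
  green-stemmed cut-leaf: (110 − 78.375)² / 78.375 = 12.7610
  green-stemmed potato-leaf: (28 − 26.125)² / 26.125 = 0.1346
χ² = 0.1596 + 9.5616 + 12.7610 + 0.1346 = 22.6168 ≈ 22.617
Degrees of freedom = 4 − 1 = 3; critical value at α = 0.1 is 6.251.
Since 22.617 > 6.251, we reject the null hypothesis — the data do not fit the 9:3:3:1 ratio.

22.617; not consistent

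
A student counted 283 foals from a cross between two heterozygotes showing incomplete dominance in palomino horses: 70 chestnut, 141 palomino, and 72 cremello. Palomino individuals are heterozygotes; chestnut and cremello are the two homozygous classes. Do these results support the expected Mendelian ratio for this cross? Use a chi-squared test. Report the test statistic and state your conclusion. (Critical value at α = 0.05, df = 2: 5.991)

0.032; consistent

With incomplete dominance, a heterozygote × heterozygote cross gives a 1:2:1 phenotypic ratio.
Total ratio parts = 4. Expected numbers out of 283:
  chestnut: 283 × 1/4 = 70.75
  palomino: 283 × 2/4 = 141.5
  cremello: 283 × 1/4 = 70.75
χ² = Σ (O − E)² / E
  chestnut: (70 − 70.75)² / 70.75 = 0.0080
  palomino: (141 − 141.5)² / 141.5 = 0.0018
  cremello: (72 − 70.75)² / 70.75 = 0.0221
χ² = 0.0080 + 0.0018 + 0.0221 = 0.0319 ≈ 0.032
Degrees of freedom = 3 − 1 = 2; critical value at α = 0.05 is 5.991.
Since 0.032 < 5.991, we fail to reject the null hypothesis — the data are consistent with the 1:2:1 ratio.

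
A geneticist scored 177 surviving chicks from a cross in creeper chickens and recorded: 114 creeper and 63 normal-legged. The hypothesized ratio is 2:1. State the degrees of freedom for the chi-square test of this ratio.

1

A goodness-of-fit test with 2 phenotype classes has df = 2 − 1 = 1.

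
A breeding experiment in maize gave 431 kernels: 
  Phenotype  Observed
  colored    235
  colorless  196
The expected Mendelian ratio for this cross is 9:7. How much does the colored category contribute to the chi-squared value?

Expected counts for N = 431 under a 9:7 ratio (total parts = 16):
  colored: 431 × 9/16 = 242.4375
  colorless: 431 × 7/16 = 188.5625
Contribution of colored: (235 − 242.4375)² / 242.4375 = 0.2282

0.228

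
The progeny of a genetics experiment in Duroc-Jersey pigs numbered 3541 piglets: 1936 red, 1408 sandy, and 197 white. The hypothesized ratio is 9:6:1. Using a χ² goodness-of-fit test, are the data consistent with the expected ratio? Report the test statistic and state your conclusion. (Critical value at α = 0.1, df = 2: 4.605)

9.070; not consistent

Expected counts for N = 3541 under a 9:6:1 ratio (total parts = 16):
  red: 3541 × 9/16 = 1991.8125
  sandy: 3541 × 6/16 = 1327.875
  white: 3541 × 1/16 = 221.3125
χ² = Σ (O − E)² / E
  red: (1936 − 1991.8125)² / 1991.8125 = 1.5639
  sandy: (1408 − 1327.875)² / 1327.875 = 4.8348
  white: (197 − 221.3125)² / 221.3125 = 2.6709
χ² = 1.5639 + 4.8348 + 2.6709 = 9.0696 ≈ 9.070
Degrees of freedom = 3 − 1 = 2; critical value at α = 0.1 is 4.605.
Since 9.070 > 4.605, we reject the null hypothesis — the data do not fit the 9:6:1 ratio.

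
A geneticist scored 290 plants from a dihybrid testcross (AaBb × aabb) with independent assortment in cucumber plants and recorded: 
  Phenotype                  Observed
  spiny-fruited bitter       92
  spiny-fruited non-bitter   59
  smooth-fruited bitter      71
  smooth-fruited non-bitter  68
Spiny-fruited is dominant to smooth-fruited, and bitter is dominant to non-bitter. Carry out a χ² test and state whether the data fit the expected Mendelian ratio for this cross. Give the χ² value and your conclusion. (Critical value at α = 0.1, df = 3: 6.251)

A dihybrid testcross with independent assortment gives a 1:1:1:1 ratio.
Under the 1:1:1:1 hypothesis (Σ ratio = 4, N = 290):
  spiny-fruited bitter: 290 × 1/4 = 72.5
  spiny-fruited non-bitter: 290 × 1/4 = 72.5
  smooth-fruited bitter: 290 × 1/4 = 72.5
  smooth-fruited non-bitter: 290 × 1/4 = 72.5
χ² = Σ (O − E)² / E
  spiny-fruited bitter: (92 − 72.5)² / 72.5 = 5.2448
  spiny-fruited non-bitter: (59 − 72.5)² / 72.5 = 2.5138
  smooth-fruited bitter: (71 − 72.5)² / 72.5 = 0.0310
  smooth-fruited non-bitter: (68 − 72.5)² / 72.5 = 0.2793
χ² = 5.2448 + 2.5138 + 0.0310 + 0.2793 = 8.0689 ≈ 8.069
Degrees of freedom = 4 − 1 = 3; critical value at α = 0.1 is 6.251.
Since 8.069 > 6.251, we reject the null hypothesis — the data do not fit the 1:1:1:1 ratio.

8.069; not consistent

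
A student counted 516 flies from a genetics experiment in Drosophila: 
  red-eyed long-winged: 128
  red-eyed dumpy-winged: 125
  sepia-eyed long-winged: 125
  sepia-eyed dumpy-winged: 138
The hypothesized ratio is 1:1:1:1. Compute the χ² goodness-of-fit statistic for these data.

The 1:1:1:1 ratio has 4 parts, so with N = 516 the expected counts are:
  red-eyed long-winged: 516 × 1/4 = 129
  red-eyed dumpy-winged: 516 × 1/4 = 129
  sepia-eyed long-winged: 516 × 1/4 = 129
  sepia-eyed dumpy-winged: 516 × 1/4 = 129
χ² = Σ (O − E)² / E
  red-eyed long-winged: (128 − 129)² / 129 = 0.0078
  red-eyed dumpy-winged: (125 − 129)² / 129 = 0.1240
  sepia-eyed long-winged: (125 − 129)² / 129 = 0.1240
  sepia-eyed dumpy-winged: (138 − 129)² / 129 = 0.6279
χ² = 0.0078 + 0.1240 + 0.1240 + 0.6279 = 0.8837 ≈ 0.884

0.884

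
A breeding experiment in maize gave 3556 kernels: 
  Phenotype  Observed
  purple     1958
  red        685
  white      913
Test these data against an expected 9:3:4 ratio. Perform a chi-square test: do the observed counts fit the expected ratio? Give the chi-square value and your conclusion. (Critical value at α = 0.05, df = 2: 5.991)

The 9:3:4 ratio has 16 parts, so with N = 3556 the expected counts are:
  purple: 3556 × 9/16 = 2000.25
  red: 3556 × 3/16 = 666.75
  white: 3556 × 4/16 = 889
χ² = Σ (O − E)² / E
  purple: (1958 − 2000.25)² / 2000.25 = 0.8924
  red: (685 − 666.75)² / 666.75 = 0.4995
  white: (913 − 889)² / 889 = 0.6479
χ² = 0.8924 + 0.4995 + 0.6479 = 2.0398 ≈ 2.040
Degrees of freedom = 3 − 1 = 2; critical value at α = 0.05 is 5.991.
Since 2.040 < 5.991, we fail to reject the null hypothesis — the data are consistent with the 9:3:4 ratio.

2.040; consistent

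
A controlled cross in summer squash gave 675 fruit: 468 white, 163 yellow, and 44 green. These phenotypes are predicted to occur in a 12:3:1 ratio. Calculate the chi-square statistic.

13.458

Under the 12:3:1 hypothesis (Σ ratio = 16, N = 675):
  white: 675 × 12/16 = 506.25
  yellow: 675 × 3/16 = 126.5625
  green: 675 × 1/16 = 42.1875
χ² = Σ (O − E)² / E
  white: (468 − 506.25)² / 506.25 = 2.8900
  yellow: (163 − 126.5625)² / 126.5625 = 10.4904
  green: (44 − 42.1875)² / 42.1875 = 0.0779
χ² = 2.8900 + 10.4904 + 0.0779 = 13.4583 ≈ 13.458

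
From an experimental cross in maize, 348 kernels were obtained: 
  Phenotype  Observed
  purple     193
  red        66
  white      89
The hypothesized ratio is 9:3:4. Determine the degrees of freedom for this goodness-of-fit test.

2

A goodness-of-fit test with 3 phenotype classes has df = 3 − 1 = 2.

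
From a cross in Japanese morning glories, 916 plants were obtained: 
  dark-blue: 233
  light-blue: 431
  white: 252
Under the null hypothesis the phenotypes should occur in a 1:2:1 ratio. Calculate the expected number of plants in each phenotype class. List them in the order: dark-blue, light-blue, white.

Expected counts for N = 916 under a 1:2:1 ratio (total parts = 4):
  dark-blue: 916 × 1/4 = 229
  light-blue: 916 × 2/4 = 458
  white: 916 × 1/4 = 229

229, 458, 229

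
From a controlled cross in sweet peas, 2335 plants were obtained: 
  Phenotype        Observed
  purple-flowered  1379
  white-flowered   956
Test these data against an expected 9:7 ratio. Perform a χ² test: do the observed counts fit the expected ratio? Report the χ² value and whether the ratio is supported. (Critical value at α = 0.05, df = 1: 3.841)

7.480; not consistent

Total ratio parts = 16. Expected numbers out of 2335:
  purple-flowered: 2335 × 9/16 = 1313.4375
  white-flowered: 2335 × 7/16 = 1021.5625
χ² = Σ (O − E)² / E
  purple-flowered: (1379 − 1313.4375)² / 1313.4375 = 3.2727
  white-flowered: (956 − 1021.5625)² / 1021.5625 = 4.2077
χ² = 3.2727 + 4.2077 = 7.4804 ≈ 7.480
Degrees of freedom = 2 − 1 = 1; critical value at α = 0.05 is 3.841.
Since 7.480 > 3.841, we reject the null hypothesis — the data do not fit the 9:7 ratio.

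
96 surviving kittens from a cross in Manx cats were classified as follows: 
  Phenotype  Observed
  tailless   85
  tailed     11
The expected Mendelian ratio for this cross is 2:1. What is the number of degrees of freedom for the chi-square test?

A goodness-of-fit test with 2 phenotype classes has df = 2 − 1 = 1.

1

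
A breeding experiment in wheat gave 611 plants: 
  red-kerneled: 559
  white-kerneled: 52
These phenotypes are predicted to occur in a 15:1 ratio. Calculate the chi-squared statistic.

5.329

Expected counts for N = 611 under a 15:1 ratio (total parts = 16):
  red-kerneled: 611 × 15/16 = 572.8125
  white-kerneled: 611 × 1/16 = 38.1875
χ² = Σ (O − E)² / E
  red-kerneled: (559 − 572.8125)² / 572.8125 = 0.3331
  white-kerneled: (52 − 38.1875)² / 38.1875 = 4.9960
χ² = 0.3331 + 4.9960 = 5.3291 ≈ 5.329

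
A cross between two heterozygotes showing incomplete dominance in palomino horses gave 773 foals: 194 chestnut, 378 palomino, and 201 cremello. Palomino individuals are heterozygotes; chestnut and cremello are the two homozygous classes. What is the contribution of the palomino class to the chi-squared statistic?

With incomplete dominance, a heterozygote × heterozygote cross gives a 1:2:1 phenotypic ratio.
Total ratio parts = 4. Expected numbers out of 773:
  chestnut: 773 × 1/4 = 193.25
  palomino: 773 × 2/4 = 386.5
  cremello: 773 × 1/4 = 193.25
Contribution of palomino: (378 − 386.5)² / 386.5 = 0.1869

0.187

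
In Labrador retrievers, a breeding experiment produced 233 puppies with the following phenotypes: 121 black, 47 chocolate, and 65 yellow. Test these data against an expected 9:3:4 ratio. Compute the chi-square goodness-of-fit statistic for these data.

1.806

Total ratio parts = 16. Expected numbers out of 233:
  black: 233 × 9/16 = 131.0625
  chocolate: 233 × 3/16 = 43.6875
  yellow: 233 × 4/16 = 58.25
χ² = Σ (O − E)² / E
  black: (121 − 131.0625)² / 131.0625 = 0.7726
  chocolate: (47 − 43.6875)² / 43.6875 = 0.2512
  yellow: (65 − 58.25)² / 58.25 = 0.7822
χ² = 0.7726 + 0.2512 + 0.7822 = 1.806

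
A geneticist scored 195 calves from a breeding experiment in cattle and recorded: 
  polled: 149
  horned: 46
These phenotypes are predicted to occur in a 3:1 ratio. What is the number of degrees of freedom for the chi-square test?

1

A goodness-of-fit test with 2 phenotype classes has df = 2 − 1 = 1.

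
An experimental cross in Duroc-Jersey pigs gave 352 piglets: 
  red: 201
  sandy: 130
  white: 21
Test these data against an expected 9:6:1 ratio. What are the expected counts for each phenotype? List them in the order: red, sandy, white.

198, 132, 22

Expected counts for N = 352 under a 9:6:1 ratio (total parts = 16):
  red: 352 × 9/16 = 198
  sandy: 352 × 6/16 = 132
  white: 352 × 1/16 = 22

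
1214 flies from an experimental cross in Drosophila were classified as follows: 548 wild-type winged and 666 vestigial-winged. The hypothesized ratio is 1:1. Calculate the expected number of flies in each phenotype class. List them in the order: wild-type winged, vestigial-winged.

Total ratio parts = 2. Expected numbers out of 1214:
  wild-type winged: 1214 × 1/2 = 607
  vestigial-winged: 1214 × 1/2 = 607

607, 607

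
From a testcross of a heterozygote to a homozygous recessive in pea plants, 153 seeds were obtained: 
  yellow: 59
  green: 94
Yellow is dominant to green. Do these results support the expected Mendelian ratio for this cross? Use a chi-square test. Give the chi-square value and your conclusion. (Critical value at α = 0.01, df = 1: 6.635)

A testcross of a heterozygote (Aa × aa) gives a 1:1 phenotypic ratio.
Expected counts for N = 153 under a 1:1 ratio (total parts = 2):
  yellow: 153 × 1/2 = 76.5
  green: 153 × 1/2 = 76.5
χ² = Σ (O − E)² / E
  yellow: (59 − 76.5)² / 76.5 = 4.0033
  green: (94 − 76.5)² / 76.5 = 4.0033
χ² = 4.0033 + 4.0033 = 8.0066 ≈ 8.007
Degrees of freedom = 2 − 1 = 1; critical value at α = 0.01 is 6.635.
Since 8.007 > 6.635, we reject the null hypothesis — the data do not fit the 1:1 ratio.

8.007; not consistent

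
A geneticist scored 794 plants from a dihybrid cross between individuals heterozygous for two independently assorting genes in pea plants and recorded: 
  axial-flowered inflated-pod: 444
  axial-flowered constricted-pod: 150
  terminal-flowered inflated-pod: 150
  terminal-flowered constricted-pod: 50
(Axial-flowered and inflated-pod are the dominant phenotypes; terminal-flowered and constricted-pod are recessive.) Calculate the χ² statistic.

0.035

A dihybrid F₂ with independent assortment and complete dominance at both loci gives a 9:3:3:1 phenotypic ratio.
Expected counts for N = 794 under a 9:3:3:1 ratio (total parts = 16):
  axial-flowered inflated-pod: 794 × 9/16 = 446.625
  axial-flowered constricted-pod: 794 × 3/16 = 148.875
  terminal-flowered inflated-pod: 794 × 3/16 = 148.875
  terminal-flowered constricted-pod: 794 × 1/16 = 49.625
χ² = Σ (O − E)² / E
  axial-flowered inflated-pod: (444 − 446.625)² / 446.625 = 0.0154
  axial-flowered constricted-pod: (150 − 148.875)² / 148.875 = 0.0085
  terminal-flowered inflated-pod: (150 − 148.875)² / 148.875 = 0.0085
  terminal-flowered constricted-pod: (50 − 49.625)² / 49.625 = 0.0028
χ² = 0.0154 + 0.0085 + 0.0085 + 0.0028 = 0.0352 ≈ 0.035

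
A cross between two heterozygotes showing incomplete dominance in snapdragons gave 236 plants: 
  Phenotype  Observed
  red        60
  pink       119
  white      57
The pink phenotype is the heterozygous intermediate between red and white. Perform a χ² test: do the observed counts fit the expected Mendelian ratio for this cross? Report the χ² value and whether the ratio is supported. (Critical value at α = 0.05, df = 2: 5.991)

With incomplete dominance, a heterozygote × heterozygote cross gives a 1:2:1 phenotypic ratio.
Expected counts for N = 236 under a 1:2:1 ratio (total parts = 4):
  red: 236 × 1/4 = 59
  pink: 236 × 2/4 = 118
  white: 236 × 1/4 = 59
χ² = Σ (O − E)² / E
  red: (60 − 59)² / 59 = 0.0169
  pink: (119 − 118)² / 118 = 0.0085
  white: (57 − 59)² / 59 = 0.0678
χ² = 0.0169 + 0.0085 + 0.0678 = 0.0932 ≈ 0.093
Degrees of freedom = 3 − 1 = 2; critical value at α = 0.05 is 5.991.
Since 0.093 < 5.991, we fail to reject the null hypothesis — the data are consistent with the 1:2:1 ratio.

0.093; consistent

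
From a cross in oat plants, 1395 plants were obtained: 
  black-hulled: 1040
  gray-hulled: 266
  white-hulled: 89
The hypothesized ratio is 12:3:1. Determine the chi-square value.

The 12:3:1 ratio has 16 parts, so with N = 1395 the expected counts are:
  black-hulled: 1395 × 12/16 = 1046.25
  gray-hulled: 1395 × 3/16 = 261.5625
  white-hulled: 1395 × 1/16 = 87.1875
χ² = Σ (O − E)² / E
  black-hulled: (1040 − 1046.25)² / 1046.25 = 0.0373
  gray-hulled: (266 − 261.5625)² / 261.5625 = 0.0753
  white-hulled: (89 − 87.1875)² / 87.1875 = 0.0377
χ² = 0.0373 + 0.0753 + 0.0377 = 0.1503 ≈ 0.150

0.150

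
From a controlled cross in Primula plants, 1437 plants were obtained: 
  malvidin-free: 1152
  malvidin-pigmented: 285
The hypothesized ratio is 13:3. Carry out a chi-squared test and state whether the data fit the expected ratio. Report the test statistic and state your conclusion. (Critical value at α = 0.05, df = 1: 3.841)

Total ratio parts = 16. Expected numbers out of 1437:
  malvidin-free: 1437 × 13/16 = 1167.5625
  malvidin-pigmented: 1437 × 3/16 = 269.4375
χ² = Σ (O − E)² / E
  malvidin-free: (1152 − 1167.5625)² / 1167.5625 = 0.2074
  malvidin-pigmented: (285 − 269.4375)² / 269.4375 = 0.8989
χ² = 0.2074 + 0.8989 = 1.1063 ≈ 1.106
Degrees of freedom = 2 − 1 = 1; critical value at α = 0.05 is 3.841.
Since 1.106 < 3.841, we fail to reject the null hypothesis — the data are consistent with the 13:3 ratio.

1.106; consistent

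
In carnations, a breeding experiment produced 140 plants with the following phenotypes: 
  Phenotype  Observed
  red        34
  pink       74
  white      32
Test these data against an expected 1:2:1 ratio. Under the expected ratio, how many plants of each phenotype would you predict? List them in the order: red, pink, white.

Under the 1:2:1 hypothesis (Σ ratio = 4, N = 140):
  red: 140 × 1/4 = 35
  pink: 140 × 2/4 = 70
  white: 140 × 1/4 = 35

35, 70, 35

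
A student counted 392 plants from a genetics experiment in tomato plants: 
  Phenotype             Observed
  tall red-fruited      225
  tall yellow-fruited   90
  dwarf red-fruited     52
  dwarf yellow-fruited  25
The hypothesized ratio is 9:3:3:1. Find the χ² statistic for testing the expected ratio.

Expected counts for N = 392 under a 9:3:3:1 ratio (total parts = 16):
  tall red-fruited: 392 × 9/16 = 220.5
  tall yellow-fruited: 392 × 3/16 = 73.5
  dwarf red-fruited: 392 × 3/16 = 73.5
  dwarf yellow-fruited: 392 × 1/16 = 24.5
χ² = Σ (O − E)² / E
  tall red-fruited: (225 − 220.5)² / 220.5 = 0.0918
  tall yellow-fruited: (90 − 73.5)² / 73.5 = 3.7041
  dwarf red-fruited: (52 − 73.5)² / 73.5 = 6.2891
  dwarf yellow-fruited: (25 − 24.5)² / 24.5 = 0.0102
χ² = 0.0918 + 3.7041 + 6.2891 + 0.0102 = 10.0952 ≈ 10.095

10.095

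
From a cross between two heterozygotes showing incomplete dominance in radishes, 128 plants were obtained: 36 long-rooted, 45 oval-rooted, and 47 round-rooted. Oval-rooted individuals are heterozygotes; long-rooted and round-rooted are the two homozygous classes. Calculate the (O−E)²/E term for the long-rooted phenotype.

With incomplete dominance, a heterozygote × heterozygote cross gives a 1:2:1 phenotypic ratio.
Total ratio parts = 4. Expected numbers out of 128:
  long-rooted: 128 × 1/4 = 32
  oval-rooted: 128 × 2/4 = 64
  round-rooted: 128 × 1/4 = 32
Contribution of long-rooted: (36 − 32)² / 32 = 0.5000

0.500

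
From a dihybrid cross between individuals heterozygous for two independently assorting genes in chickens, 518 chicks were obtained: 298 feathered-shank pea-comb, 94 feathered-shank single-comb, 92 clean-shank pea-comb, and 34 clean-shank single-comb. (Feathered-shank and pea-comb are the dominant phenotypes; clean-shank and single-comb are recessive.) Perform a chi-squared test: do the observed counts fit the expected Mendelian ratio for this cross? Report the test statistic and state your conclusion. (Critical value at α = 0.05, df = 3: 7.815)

0.603; consistent

A dihybrid F₂ with independent assortment and complete dominance at both loci gives a 9:3:3:1 phenotypic ratio.
The 9:3:3:1 ratio has 16 parts, so with N = 518 the expected counts are:
  feathered-shank pea-comb: 518 × 9/16 = 291.375
  feathered-shank single-comb: 518 × 3/16 = 97.125
  clean-shank pea-comb: 518 × 3/16 = 97.125
  clean-shank single-comb: 518 × 1/16 = 32.375
χ² = Σ (O − E)² / E
  feathered-shank pea-comb: (298 − 291.375)² / 291.375 = 0.1506
  feathered-shank single-comb: (94 − 97.125)² / 97.125 = 0.1005
  clean-shank pea-comb: (92 − 97.125)² / 97.125 = 0.2704
  clean-shank single-comb: (34 − 32.375)² / 32.375 = 0.0816
χ² = 0.1506 + 0.1005 + 0.2704 + 0.0816 = 0.6031 ≈ 0.603
Degrees of freedom = 4 − 1 = 3; critical value at α = 0.05 is 7.815.
Since 0.603 < 7.815, we fail to reject the null hypothesis — the data are consistent with the 9:3:3:1 ratio.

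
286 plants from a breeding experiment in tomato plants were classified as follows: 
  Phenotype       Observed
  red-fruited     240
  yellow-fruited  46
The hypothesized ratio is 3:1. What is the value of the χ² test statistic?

12.126

The 3:1 ratio has 4 parts, so with N = 286 the expected counts are:
  red-fruited: 286 × 3/4 = 214.5
  yellow-fruited: 286 × 1/4 = 71.5
χ² = Σ (O − E)² / E
  red-fruited: (240 − 214.5)² / 214.5 = 3.0315
  yellow-fruited: (46 − 71.5)² / 71.5 = 9.0944
χ² = 3.0315 + 9.0944 = 12.1259 ≈ 12.126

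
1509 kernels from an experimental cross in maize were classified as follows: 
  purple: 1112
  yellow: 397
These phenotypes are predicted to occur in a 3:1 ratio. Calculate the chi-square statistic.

Under the 3:1 hypothesis (Σ ratio = 4, N = 1509):
  purple: 1509 × 3/4 = 1131.75
  yellow: 1509 × 1/4 = 377.25
χ² = Σ (O − E)² / E
  purple: (1112 − 1131.75)² / 1131.75 = 0.3447
  yellow: (397 − 377.25)² / 377.25 = 1.0340
χ² = 0.3447 + 1.0340 = 1.3787 ≈ 1.379

1.379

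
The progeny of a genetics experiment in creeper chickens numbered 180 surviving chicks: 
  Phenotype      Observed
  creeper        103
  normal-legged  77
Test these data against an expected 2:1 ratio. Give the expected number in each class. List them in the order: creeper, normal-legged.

120, 60

Under the 2:1 hypothesis (Σ ratio = 3, N = 180):
  creeper: 180 × 2/3 = 120
  normal-legged: 180 × 1/3 = 60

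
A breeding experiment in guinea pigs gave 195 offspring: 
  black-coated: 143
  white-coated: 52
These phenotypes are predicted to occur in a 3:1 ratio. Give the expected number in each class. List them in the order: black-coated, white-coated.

Expected counts for N = 195 under a 3:1 ratio (total parts = 4):
  black-coated: 195 × 3/4 = 146.25
  white-coated: 195 × 1/4 = 48.75

146.25, 48.75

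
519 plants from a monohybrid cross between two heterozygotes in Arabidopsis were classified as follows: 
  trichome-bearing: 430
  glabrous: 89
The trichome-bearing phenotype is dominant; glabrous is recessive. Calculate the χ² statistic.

For a monohybrid cross between heterozygotes with complete dominance, the expected phenotypic ratio is 3:1.
Under the 3:1 hypothesis (Σ ratio = 4, N = 519):
  trichome-bearing: 519 × 3/4 = 389.25
  glabrous: 519 × 1/4 = 129.75
χ² = Σ (O − E)² / E
  trichome-bearing: (430 − 389.25)² / 389.25 = 4.2661
  glabrous: (89 − 129.75)² / 129.75 = 12.7982
χ² = 4.2661 + 12.7982 = 17.0643 ≈ 17.064

17.064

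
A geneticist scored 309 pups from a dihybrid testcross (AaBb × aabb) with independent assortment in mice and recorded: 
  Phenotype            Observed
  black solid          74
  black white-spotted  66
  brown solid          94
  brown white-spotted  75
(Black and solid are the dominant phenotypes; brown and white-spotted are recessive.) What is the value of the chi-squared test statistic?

5.472

A dihybrid testcross with independent assortment gives a 1:1:1:1 ratio.
Total ratio parts = 4. Expected numbers out of 309:
  black solid: 309 × 1/4 = 77.25
  black white-spotted: 309 × 1/4 = 77.25
  brown solid: 309 × 1/4 = 77.25
  brown white-spotted: 309 × 1/4 = 77.25
χ² = Σ (O − E)² / E
  black solid: (74 − 77.25)² / 77.25 = 0.1367
  black white-spotted: (66 − 77.25)² / 77.25 = 1.6383
  brown solid: (94 − 77.25)² / 77.25 = 3.6319
  brown white-spotted: (75 − 77.25)² / 77.25 = 0.0655
χ² = 0.1367 + 1.6383 + 3.6319 + 0.0655 = 5.4724 ≈ 5.472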